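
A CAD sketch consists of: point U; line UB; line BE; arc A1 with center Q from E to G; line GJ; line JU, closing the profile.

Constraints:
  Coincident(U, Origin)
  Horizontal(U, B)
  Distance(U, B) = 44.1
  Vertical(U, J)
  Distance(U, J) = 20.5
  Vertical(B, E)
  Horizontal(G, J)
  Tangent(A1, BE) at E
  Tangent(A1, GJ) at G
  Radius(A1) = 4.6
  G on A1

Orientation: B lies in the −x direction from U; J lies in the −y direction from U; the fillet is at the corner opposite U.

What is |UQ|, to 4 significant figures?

42.58

U is at the origin; UB is horizontal with |UB| = 44.1 and B on the −x side, so B = (-44.10, 0.000). UJ is vertical with |UJ| = 20.5 and J on the −y side, so J = (0.000, -20.50). The virtual corner opposite U is at (-44.10, -20.50). Since A1 is tangent to BE there, QE ⟂ BE and the tangent condition forces QG to be normal to GJ, with radius 4.6, so the center Q sits 4.6 in from both sides at Q = (-39.50, -15.90). Then |UQ| = |Q − U| = 42.58.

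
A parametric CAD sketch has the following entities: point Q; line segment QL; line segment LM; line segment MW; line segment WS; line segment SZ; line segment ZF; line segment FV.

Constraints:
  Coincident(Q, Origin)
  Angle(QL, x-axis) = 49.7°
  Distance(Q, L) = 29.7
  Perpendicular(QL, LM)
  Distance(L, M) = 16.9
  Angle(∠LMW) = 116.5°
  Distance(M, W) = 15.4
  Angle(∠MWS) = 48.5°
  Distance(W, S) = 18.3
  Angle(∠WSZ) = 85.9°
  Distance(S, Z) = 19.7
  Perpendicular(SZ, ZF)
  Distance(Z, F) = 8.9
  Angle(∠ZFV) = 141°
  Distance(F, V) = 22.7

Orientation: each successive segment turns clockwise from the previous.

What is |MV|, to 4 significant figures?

20.41

Q is at the origin; QL runs at 49.7° with length 29.7, so L = (19.21, 22.65). QL ⟂ LM, so LM runs at -40.30°; with |LM| = 16.9, M = (32.10, 11.72). ∠LMW = 116.5° gives MW at -103.8° from the x-axis; with |MW| = 15.4, W = (28.43, -3.235). ∠MWS = 48.5° gives WS at 124.7° from the x-axis; with |WS| = 18.3, S = (18.01, 11.81). ∠WSZ = 85.9° gives SZ at 30.60° from the x-axis; with |SZ| = 19.7, Z = (34.96, 21.84). The perpendicularity gives ZF at right angles to SZ, so ZF runs at -59.40°; with |ZF| = 8.9, F = (39.49, 14.18). ∠ZFV = 141.0° gives FV at -98.40° from the x-axis; with |FV| = 22.7, V = (36.18, -8.279). Then |MV| = |V − M| = 20.41.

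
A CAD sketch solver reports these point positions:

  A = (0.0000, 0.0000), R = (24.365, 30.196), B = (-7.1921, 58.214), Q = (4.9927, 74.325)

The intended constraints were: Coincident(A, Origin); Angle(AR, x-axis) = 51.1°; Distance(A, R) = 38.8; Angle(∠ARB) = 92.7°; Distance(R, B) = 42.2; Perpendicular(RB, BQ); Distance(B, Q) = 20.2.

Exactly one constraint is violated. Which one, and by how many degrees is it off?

Perpendicular(RB, BQ) — off by 4.50°.

A = (0.00, 0.00) ✓; AR at 51.10° ✓; |AR| = 38.80 ✓; ∠ARB = 92.70° ✓; |RB| = 42.20 ✓; ∠(RB, BQ) = 85.50° ✗; |BQ| = 20.20 ✓.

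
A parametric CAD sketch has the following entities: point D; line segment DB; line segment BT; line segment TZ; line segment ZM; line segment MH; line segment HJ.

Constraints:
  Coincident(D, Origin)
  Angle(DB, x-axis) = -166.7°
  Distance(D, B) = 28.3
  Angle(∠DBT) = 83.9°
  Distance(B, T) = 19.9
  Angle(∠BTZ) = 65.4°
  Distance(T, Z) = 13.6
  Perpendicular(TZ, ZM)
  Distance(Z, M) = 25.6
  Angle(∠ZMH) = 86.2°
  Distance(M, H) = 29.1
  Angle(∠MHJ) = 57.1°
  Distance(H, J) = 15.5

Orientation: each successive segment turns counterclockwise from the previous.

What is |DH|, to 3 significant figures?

52.1

D is at the origin; DB runs at -166.7° with length 28.3, so B = (-27.5, -6.51). ∠DBT = 83.9° gives BT at -70.6° from the x-axis; with |BT| = 19.9, T = (-20.9, -25.3). ∠BTZ = 65.4° gives TZ at 44.0° from the x-axis; with |TZ| = 13.6, Z = (-11.1, -15.8). TZ is perpendicular to ZM, so ZM runs at 134°; with |ZM| = 25.6, M = (-28.9, 2.58). ∠ZMH = 86.2° gives MH at -132° from the x-axis; with |MH| = 29.1, H = (-48.5, -19.0). Then |DH| = |H − D| = 52.1.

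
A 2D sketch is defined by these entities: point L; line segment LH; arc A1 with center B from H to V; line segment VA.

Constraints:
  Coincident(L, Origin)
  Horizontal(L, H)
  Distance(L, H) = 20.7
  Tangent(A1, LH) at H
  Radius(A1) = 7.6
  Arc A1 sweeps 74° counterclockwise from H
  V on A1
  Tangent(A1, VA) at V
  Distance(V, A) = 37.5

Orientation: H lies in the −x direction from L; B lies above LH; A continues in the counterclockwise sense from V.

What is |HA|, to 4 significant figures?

45.14

L is at the origin; LH is horizontal with |LH| = 20.7 and H on the −x side, so H = (-20.70, 0.000). A1 meets LH tangentially, so BH is at right angles to LH, so B = H + (0, 7.6) = (-20.70, 7.600). On A1, H sits at bearing -90° from B; a 74° counterclockwise sweep puts V at bearing -16°, so V = B + 7.6·(cos -16°, sin -16°) = (-13.39, 5.505). A1 meets VA tangentially, so BV is at right angles to VA, so VA runs along (−sin -16°, cos -16°); with |VA| = 37.5, A = (-3.058, 41.55). Then |HA| = |A − H| = 45.14.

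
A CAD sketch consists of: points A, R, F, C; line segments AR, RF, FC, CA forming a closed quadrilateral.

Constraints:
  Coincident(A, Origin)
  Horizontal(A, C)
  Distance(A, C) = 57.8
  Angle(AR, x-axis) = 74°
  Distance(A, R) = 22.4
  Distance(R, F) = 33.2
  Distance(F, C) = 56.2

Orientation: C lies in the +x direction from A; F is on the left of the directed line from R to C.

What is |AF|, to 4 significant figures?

54.49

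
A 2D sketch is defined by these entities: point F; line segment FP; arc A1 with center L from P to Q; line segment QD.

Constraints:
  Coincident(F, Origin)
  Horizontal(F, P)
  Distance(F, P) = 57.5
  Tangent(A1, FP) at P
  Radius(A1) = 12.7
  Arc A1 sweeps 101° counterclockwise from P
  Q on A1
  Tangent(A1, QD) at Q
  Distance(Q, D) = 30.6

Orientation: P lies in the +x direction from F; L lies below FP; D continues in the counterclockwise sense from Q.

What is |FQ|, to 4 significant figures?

47.50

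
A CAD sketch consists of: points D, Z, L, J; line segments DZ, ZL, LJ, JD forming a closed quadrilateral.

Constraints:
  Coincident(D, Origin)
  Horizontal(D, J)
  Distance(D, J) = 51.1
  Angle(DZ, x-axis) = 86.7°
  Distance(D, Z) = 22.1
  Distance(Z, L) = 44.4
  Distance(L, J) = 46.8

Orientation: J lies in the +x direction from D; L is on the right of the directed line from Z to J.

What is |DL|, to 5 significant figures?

23.581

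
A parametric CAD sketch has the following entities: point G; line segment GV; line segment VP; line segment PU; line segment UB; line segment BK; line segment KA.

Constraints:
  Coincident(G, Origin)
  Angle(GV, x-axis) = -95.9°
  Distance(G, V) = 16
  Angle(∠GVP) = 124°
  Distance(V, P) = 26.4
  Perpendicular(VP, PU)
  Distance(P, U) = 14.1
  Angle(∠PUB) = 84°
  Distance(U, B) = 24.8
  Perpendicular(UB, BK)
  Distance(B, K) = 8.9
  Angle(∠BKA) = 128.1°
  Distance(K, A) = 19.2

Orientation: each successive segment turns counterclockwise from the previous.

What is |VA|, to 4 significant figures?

20.38

The perpendicularity gives BK at right angles to UB, so BK runs at -123.9°; with |BK| = 8.9, K = (2.105, -15.59). ∠BKA = 128.1° gives KA at -72.00° from the x-axis; with |KA| = 19.2, A = (8.038, -33.85). Then |VA| = |A − V| = 20.38.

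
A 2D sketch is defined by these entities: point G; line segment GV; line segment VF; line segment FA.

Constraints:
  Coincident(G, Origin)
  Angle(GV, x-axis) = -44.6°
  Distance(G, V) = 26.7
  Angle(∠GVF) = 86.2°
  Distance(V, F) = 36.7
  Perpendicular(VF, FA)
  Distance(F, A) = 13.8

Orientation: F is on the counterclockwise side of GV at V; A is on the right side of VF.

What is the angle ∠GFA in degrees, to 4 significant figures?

127.3°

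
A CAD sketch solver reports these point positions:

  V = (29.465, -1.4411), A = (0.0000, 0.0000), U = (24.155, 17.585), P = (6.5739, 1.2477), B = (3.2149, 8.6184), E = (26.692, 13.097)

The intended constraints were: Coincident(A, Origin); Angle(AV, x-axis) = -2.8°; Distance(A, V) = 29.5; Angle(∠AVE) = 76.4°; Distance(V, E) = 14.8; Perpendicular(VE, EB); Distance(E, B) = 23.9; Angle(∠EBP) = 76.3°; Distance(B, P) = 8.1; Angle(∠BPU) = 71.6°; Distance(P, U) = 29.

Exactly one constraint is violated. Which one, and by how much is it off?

Distance(P, U) = 29 — off by 5.00.

A = (0.00, 0.00) ✓; AV at -2.800° ✓; |AV| = 29.50 ✓; ∠AVE = 76.40° ✓; |VE| = 14.80 ✓; ∠(VE, EB) = 90.00° ✓; |EB| = 23.90 ✓; ∠EBP = 76.30° ✓; |BP| = 8.100 ✓; ∠BPU = 71.60° ✓; |PU| = 24.00 ✗.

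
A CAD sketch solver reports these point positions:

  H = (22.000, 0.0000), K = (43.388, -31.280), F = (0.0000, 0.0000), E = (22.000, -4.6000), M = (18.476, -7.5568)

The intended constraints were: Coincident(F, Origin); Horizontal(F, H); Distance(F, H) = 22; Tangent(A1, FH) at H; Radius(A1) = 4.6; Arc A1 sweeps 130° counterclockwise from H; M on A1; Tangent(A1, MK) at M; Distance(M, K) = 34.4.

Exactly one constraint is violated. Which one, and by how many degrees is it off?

Tangent(A1, MK) at M — off by 6.40°.

F = (0.00, 0.00) ✓; F.y = 0.00, H.y = 0.00 ✓; |FH| = 22.00 ✓; ∠(EH, HF) = 90.00° ✓; |EH| = 4.600 ✓; bearing(E→M) − bearing(E→H) = 130.0° ✓; |EM| = 4.600 ✓; ∠(EM, MK) = 83.60° ✗; |MK| = 34.40 ✓.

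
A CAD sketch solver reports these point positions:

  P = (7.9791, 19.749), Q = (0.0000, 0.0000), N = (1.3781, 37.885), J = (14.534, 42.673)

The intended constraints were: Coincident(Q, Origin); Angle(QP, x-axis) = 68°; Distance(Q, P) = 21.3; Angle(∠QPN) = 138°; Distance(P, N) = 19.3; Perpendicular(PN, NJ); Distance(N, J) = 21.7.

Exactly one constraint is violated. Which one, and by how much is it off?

Distance(N, J) = 21.7 — off by 7.70.

Q = (0.00, 0.00) ✓; QP at 68.00° ✓; |QP| = 21.30 ✓; ∠QPN = 138.0° ✓; |PN| = 19.30 ✓; ∠(PN, NJ) = 90.00° ✓; |NJ| = 14.00 ✗.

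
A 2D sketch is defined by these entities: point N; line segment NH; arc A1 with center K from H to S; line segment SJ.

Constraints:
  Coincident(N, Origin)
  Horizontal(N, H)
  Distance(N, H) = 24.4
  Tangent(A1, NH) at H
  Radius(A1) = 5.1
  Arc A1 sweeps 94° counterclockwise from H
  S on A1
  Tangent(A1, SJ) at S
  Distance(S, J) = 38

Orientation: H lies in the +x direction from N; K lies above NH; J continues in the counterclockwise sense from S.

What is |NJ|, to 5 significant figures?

50.996

N is at the origin; N and H share the same y with |NH| = 24.4 and H on the +x side, so H = (24.400, 0.0000). Since A1 is tangent to NH there, KH ⟂ NH, so K = H + (0, 5.1) = (24.400, 5.1000). On A1, H sits at bearing -90° from K; a 94° counterclockwise sweep puts S at bearing 4°, so S = K + 5.1·(cos 4°, sin 4°) = (29.488, 5.4558). Since A1 is tangent to SJ there, KS ⟂ SJ, so SJ runs along (−sin 4°, cos 4°); with |SJ| = 38.0, J = (26.837, 43.363). Then |NJ| = |J − N| = 50.996.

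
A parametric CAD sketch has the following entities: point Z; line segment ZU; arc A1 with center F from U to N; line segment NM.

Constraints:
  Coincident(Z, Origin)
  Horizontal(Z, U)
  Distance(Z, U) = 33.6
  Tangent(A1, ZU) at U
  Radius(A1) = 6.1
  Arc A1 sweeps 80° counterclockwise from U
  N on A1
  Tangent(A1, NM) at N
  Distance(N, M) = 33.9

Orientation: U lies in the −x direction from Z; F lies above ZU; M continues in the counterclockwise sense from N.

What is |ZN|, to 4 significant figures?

28.05

Z is at the origin; ZU is horizontal with |ZU| = 33.6 and U on the −x side, so U = (-33.60, 0.000). Tangency of A1 to ZU means the radius FU is perpendicular to ZU, so F = U + (0, 6.1) = (-33.60, 6.100). On A1, U sits at bearing -90° from F; an 80° counterclockwise sweep puts N at bearing -10°, so N = F + 6.1·(cos -10°, sin -10°) = (-27.59, 5.041). Then |ZN| = |N − Z| = 28.05.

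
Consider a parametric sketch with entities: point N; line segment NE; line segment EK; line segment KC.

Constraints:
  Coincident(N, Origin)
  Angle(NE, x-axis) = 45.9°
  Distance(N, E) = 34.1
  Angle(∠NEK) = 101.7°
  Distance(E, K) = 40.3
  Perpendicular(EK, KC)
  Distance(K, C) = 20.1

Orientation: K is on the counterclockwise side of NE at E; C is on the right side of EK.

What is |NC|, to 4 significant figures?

71.35

N is at the origin; NE runs at 45.9° with length 34.1, so E = 34.1·(cos 45.9°, sin 45.9°) = (23.73, 24.49). ∠NEK = 101.7°, so EK runs at 45.9° + (180° − 101.7°) = 124.2° from the x-axis; with |EK| = 40.3, K = E + 40.3·(cos 124.2°, sin 124.2°) = (1.079, 57.82). The perpendicularity gives KC at right angles to EK; with |KC| = 20.1 on the right of EK, C = K + 20.1·(0.8271, 0.5621) = (17.70, 69.12). Then |NC| = |C − N| = 71.35.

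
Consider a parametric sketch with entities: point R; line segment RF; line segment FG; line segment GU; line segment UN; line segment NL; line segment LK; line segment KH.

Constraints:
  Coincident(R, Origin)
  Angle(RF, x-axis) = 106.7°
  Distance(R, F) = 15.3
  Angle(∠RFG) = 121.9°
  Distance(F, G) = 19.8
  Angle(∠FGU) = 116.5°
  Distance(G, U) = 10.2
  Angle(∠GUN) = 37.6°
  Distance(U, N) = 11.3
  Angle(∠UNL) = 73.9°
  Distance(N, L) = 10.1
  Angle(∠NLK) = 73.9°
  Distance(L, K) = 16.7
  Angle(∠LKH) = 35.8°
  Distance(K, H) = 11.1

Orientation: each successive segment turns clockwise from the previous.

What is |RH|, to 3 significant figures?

28.3

∠NLK = 73.9° gives LK at -9.50° from the x-axis; with |LK| = 16.7, K = (23.4, 29.8). ∠LKH = 35.8° gives KH at -154° from the x-axis; with |KH| = 11.1, H = (13.5, 24.9). Then |RH| = |H − R| = 28.3.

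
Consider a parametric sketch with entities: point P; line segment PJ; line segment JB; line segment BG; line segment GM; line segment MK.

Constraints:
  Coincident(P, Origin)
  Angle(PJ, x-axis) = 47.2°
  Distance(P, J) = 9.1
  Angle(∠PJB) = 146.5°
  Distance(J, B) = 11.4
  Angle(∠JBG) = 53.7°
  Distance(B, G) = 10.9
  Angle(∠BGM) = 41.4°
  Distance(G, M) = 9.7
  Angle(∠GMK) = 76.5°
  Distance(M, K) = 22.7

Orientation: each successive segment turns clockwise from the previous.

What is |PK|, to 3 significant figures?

34.2

P is at the origin; PJ runs at 47.2° with length 9.1, so J = (6.18, 6.68). ∠PJB = 146.5° gives JB at 13.7° from the x-axis; with |JB| = 11.4, B = (17.3, 9.38). ∠JBG = 53.7° gives BG at -113° from the x-axis; with |BG| = 10.9, G = (13.1, -0.686). ∠BGM = 41.4° gives GM at 109° from the x-axis; with |GM| = 9.7, M = (9.94, 8.50). ∠GMK = 76.5° gives MK at 5.30° from the x-axis; with |MK| = 22.7, K = (32.5, 10.6). Then |PK| = |K − P| = 34.2.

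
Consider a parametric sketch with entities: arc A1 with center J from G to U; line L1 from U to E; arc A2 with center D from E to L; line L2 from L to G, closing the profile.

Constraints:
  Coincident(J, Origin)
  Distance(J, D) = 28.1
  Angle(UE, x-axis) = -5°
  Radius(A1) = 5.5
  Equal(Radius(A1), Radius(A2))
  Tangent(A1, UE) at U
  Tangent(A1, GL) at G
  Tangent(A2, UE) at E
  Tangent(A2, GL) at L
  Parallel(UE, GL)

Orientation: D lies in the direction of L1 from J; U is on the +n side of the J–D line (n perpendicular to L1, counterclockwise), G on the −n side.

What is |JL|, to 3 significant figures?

28.6

The slot axis is L1's direction at -5.0°, so u = (cos -5.0°, sin -5.0°) = (0.996, -0.0872) and n = (−sin -5.0°, cos -5.0°) = (0.0872, 0.996). J is at the origin and D lies 28.1 along u from J, so D = 28.1·u = (28.0, -2.45). Tangency of A1 to both parallel lines with radius 5.5 puts U and G at J ± 5.5·n: U = (0.479, 5.48), G = (-0.479, -5.48). Equal radii place E and L the same way about D: E = D + 5.5·n = (28.5, 3.03), L = D − 5.5·n = (27.5, -7.93). Then |JL| = |L − J| = 28.6.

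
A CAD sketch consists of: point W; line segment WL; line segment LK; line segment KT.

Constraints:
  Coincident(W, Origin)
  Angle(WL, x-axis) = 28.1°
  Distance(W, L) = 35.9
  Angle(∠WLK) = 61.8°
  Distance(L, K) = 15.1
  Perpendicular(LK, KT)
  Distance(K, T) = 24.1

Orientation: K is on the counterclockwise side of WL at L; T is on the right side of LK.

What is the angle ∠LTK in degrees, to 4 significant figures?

32.07°

∠WLK = 61.8°, so LK runs at 28.1° + (180° − 61.8°) = 146.3° from the x-axis; with |LK| = 15.1, K = L + 15.1·(cos 146.3°, sin 146.3°) = (19.11, 25.29). The perpendicularity gives KT at right angles to LK; with |KT| = 24.1 on the right of LK, T = K + 24.1·(0.5548, 0.8320) = (32.48, 45.34). Then cos ∠LTK = TL·TK / (|TL||TK|), giving 32.07°.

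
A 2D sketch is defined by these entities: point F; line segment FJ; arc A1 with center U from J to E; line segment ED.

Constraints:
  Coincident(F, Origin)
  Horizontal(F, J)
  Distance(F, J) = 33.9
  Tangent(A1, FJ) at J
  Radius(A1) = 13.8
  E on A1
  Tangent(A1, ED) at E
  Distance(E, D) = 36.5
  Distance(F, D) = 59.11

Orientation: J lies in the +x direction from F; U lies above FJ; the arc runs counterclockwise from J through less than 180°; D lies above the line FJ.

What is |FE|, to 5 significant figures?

50.305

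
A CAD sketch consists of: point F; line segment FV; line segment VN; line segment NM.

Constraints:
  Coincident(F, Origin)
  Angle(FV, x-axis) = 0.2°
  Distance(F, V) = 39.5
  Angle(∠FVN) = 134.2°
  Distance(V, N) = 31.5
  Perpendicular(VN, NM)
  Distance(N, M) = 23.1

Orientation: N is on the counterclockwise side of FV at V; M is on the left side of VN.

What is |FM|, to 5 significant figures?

59.268

∠FVN = 134.2°, so VN runs at 0.2° + (180° − 134.2°) = 46.000° from the x-axis; with |VN| = 31.5, N = V + 31.5·(cos 46.000°, sin 46.000°) = (61.381, 22.797). VN ⟂ NM; with |NM| = 23.1 on the left of VN, M = N + 23.1·(-0.71934, 0.69466) = (44.765, 38.844). Then |FM| = |M − F| = 59.268.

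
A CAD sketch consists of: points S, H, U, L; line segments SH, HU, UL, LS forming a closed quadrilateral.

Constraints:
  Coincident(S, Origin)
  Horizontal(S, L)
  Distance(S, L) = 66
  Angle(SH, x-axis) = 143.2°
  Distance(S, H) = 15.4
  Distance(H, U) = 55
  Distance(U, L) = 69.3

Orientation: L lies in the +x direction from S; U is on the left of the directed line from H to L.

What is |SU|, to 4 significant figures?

56.93

Checks: |HU| = 55.00 ✓; |UL| = 69.30 ✓.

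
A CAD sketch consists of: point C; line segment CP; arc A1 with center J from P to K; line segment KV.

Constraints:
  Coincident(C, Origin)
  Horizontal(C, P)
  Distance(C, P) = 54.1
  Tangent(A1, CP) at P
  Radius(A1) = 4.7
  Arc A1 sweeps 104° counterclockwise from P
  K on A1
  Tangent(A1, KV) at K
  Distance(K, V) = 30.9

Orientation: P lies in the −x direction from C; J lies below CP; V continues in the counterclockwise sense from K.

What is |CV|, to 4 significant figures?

62.47

C is at the origin; C and P share the same y with |CP| = 54.1 and P on the −x side, so P = (-54.10, 0.000). A1 meets CP tangentially, so JP is at right angles to CP, so J = P + (0, -4.7) = (-54.10, -4.700). On A1, P sits at bearing 90° from J; a 104° counterclockwise sweep puts K at bearing 194°, so K = J + 4.7·(cos 194°, sin 194°) = (-58.66, -5.837). A1 meets KV tangentially, so JK is at right angles to KV, so KV runs along (−sin 194°, cos 194°); with |KV| = 30.9, V = (-51.19, -35.82). Then |CV| = |V − C| = 62.47.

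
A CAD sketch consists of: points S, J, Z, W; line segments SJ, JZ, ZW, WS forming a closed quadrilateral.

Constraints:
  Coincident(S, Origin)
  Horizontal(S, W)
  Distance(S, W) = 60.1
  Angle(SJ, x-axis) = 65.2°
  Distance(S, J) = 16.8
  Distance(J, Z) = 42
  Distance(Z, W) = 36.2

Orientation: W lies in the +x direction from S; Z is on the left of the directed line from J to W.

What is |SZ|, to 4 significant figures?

55.89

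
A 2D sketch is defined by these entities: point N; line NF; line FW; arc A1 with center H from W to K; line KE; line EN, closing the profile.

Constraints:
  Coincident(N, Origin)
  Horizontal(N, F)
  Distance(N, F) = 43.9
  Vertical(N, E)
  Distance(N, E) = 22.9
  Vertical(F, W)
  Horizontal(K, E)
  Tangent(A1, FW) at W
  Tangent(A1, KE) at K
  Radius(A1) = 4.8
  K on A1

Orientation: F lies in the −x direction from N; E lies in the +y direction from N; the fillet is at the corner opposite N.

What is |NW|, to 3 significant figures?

47.5

The virtual corner opposite N is at (-43.9, 22.9). The tangent condition forces HW to be normal to FW and A1 meets KE tangentially, so HK is at right angles to KE, with radius 4.8, so the center H sits 4.8 in from both sides at H = (-39.1, 18.1). That places the tangent points at W = (-43.9, 18.1) on FW and K = (-39.1, 22.9) on KE. Then |NW| = |W − N| = 47.5.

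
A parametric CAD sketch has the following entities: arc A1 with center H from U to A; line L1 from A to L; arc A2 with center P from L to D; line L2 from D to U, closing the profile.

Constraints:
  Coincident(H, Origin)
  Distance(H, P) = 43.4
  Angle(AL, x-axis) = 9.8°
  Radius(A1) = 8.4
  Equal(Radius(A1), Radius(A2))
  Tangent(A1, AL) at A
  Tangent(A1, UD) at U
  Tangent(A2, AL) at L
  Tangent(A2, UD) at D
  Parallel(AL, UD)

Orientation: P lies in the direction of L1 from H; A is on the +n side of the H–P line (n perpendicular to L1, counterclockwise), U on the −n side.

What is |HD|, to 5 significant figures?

44.205

The slot axis is L1's direction at 9.8°, so u = (cos 9.8°, sin 9.8°) = (0.98541, 0.17021) and n = (−sin 9.8°, cos 9.8°) = (-0.17021, 0.98541). H is at the origin and P lies 43.4 along u from H, so P = 43.4·u = (42.767, 7.3871). Tangency of A1 to both parallel lines with radius 8.4 puts A and U at H ± 8.4·n: A = (-1.4298, 8.2774), U = (1.4298, -8.2774). Equal radii place L and D the same way about P: L = P + 8.4·n = (41.337, 15.665), D = P − 8.4·n = (44.196, -0.89033). Then |HD| = |D − H| = 44.205.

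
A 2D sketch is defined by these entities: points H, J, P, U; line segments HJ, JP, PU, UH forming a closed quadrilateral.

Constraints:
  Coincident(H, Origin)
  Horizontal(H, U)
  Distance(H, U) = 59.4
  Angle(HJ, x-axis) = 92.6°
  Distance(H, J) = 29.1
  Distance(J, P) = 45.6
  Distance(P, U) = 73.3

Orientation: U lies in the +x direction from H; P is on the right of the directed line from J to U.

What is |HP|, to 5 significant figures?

19.548

H is at the origin; H and U share the same y with |HU| = 59.4 and U in +x, so U = (59.4, 0). HJ runs at 92.6° with |HJ| = 29.1, so J = (-1.3201, 29.070). P is determined by |JP| = 45.6 and |PU| = 73.3 together: it lies at the intersection of circle(J, 45.6) and circle(U, 73.3). With |JU| = 67.320, the foot of the radical line on JU is 9.1983 from J and the perpendicular offset is √(45.6² − 9.1983²) = 44.663. Taking the right-of-JU solution: P = (-12.310, -15.186).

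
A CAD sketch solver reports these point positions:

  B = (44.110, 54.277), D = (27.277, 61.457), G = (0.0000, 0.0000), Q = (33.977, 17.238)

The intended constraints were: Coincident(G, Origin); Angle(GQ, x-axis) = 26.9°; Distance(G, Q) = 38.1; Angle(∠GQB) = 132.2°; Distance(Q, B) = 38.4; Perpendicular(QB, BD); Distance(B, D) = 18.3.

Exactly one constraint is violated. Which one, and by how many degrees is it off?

Perpendicular(QB, BD) — off by 7.80°.

G = (0.00, 0.00) ✓; GQ at 26.90° ✓; |GQ| = 38.10 ✓; ∠GQB = 132.2° ✓; |QB| = 38.40 ✓; ∠(QB, BD) = 82.20° ✗; |BD| = 18.30 ✓.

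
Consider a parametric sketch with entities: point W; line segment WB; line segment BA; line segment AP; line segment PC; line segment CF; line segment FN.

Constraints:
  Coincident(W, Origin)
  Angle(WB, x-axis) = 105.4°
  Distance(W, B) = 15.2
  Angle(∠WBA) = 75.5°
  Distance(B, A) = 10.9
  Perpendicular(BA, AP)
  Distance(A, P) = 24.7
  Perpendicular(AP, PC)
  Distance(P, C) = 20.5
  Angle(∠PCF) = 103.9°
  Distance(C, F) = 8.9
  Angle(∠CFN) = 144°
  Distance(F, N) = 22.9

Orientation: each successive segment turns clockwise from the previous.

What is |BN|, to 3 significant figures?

6.03

∠PCF = 103.9° gives CF at 105° from the x-axis; with |CF| = 8.9, F = (-15.5, -1.59). ∠CFN = 144.0° gives FN at 68.8° from the x-axis; with |FN| = 22.9, N = (-7.24, 19.8). Then |BN| = |N − B| = 6.03.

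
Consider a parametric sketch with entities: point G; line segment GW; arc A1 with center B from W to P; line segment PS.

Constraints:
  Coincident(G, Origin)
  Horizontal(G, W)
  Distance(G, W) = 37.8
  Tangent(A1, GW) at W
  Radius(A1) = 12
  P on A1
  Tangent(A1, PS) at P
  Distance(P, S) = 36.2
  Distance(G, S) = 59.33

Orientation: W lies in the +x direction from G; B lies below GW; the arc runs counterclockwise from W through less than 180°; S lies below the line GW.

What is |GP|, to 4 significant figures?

29.57

G is at the origin; GW is horizontal with |GW| = 37.8 and W on the +x side, so W = (37.80, 0.000). A1 meets GW tangentially, so BW is at right angles to GW, so B = W + (0, -12) = (37.80, -12.00). Since BP ⟂ PS (tangency), |BS| = √(12.0² + 36.2²) = 38.14 regardless of where P sits on A1. So S lies on both circle(G, 59.33) and circle(B, 38.14); the below-GW intersection is S = (32.34, -49.74). P is the foot of the tangent from S: P = (25.99, -14.10).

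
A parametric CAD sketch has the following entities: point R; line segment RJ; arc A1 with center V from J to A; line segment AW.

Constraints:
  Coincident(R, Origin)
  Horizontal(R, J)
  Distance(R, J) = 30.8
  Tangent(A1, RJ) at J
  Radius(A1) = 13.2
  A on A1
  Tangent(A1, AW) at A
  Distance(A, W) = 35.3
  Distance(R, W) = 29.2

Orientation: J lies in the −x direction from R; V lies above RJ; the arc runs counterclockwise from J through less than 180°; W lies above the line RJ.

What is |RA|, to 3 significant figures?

21.8

Checks: ∠(VJ, JR) = 90.00° ✓; |VJ| = 13.20 ✓; |VA| = 13.20 ✓; ∠(VA, AW) = 90.00° ✓; |AW| = 35.30 ✓; |RW| = 29.20 ✓.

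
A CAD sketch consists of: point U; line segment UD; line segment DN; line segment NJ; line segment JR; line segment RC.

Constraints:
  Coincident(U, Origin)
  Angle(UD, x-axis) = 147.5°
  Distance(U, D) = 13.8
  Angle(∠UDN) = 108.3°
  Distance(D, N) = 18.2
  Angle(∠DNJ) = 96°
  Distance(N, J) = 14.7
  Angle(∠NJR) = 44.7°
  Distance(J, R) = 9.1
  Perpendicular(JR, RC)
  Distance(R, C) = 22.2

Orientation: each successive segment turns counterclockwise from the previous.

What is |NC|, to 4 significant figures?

11.94

U is at the origin; UD runs at 147.5° with length 13.8, so D = (-11.64, 7.415). ∠UDN = 108.3° gives DN at -140.8° from the x-axis; with |DN| = 18.2, N = (-25.74, -4.088). ∠DNJ = 96.0° gives NJ at -56.80° from the x-axis; with |NJ| = 14.7, J = (-17.69, -16.39). ∠NJR = 44.7° gives JR at 78.50° from the x-axis; with |JR| = 9.1, R = (-15.88, -7.471). JR ⟂ RC, so RC runs at 168.5°; with |RC| = 22.2, C = (-37.63, -3.045). Then |NC| = |C − N| = 11.94.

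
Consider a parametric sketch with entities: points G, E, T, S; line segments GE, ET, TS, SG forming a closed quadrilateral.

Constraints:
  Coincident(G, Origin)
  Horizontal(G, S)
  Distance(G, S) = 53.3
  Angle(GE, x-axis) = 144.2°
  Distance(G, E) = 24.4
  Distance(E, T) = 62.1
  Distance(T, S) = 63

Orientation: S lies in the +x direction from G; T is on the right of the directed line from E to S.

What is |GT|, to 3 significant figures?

42.5

G is at the origin; G and S share the same y with |GS| = 53.3 and S in +x, so S = (53.3, 0). GE runs at 144.2° with |GE| = 24.4, so E = (-19.8, 14.3). T is determined by |ET| = 62.1 and |TS| = 63.0 together: it lies at the intersection of circle(E, 62.1) and circle(S, 63.0). With |ES| = 74.5, the foot of the radical line on ES is 36.5 from E and the perpendicular offset is √(62.1² − 36.5²) = 50.3. Taking the right-of-ES solution: T = (6.38, -42.0).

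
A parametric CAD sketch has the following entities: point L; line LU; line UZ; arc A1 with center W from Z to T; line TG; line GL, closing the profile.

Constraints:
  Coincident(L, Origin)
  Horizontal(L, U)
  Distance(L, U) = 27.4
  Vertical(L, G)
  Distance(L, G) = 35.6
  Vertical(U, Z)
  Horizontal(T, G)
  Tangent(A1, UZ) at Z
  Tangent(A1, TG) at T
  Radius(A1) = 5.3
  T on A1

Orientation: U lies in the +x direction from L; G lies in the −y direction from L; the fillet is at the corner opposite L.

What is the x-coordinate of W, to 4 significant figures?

22.10

L is at the origin; LU is horizontal with |LU| = 27.4 and U on the +x side, so U = (27.40, 0.000). LG is vertical with |LG| = 35.6 and G on the −y side, so G = (0.000, -35.60). The virtual corner opposite L is at (27.40, -35.60). Tangency of A1 to UZ means the radius WZ is perpendicular to UZ and A1 meets TG tangentially, so WT is at right angles to TG, with radius 5.3, so the center W sits 5.3 in from both sides at W = (22.10, -30.30). So W.x = 22.10.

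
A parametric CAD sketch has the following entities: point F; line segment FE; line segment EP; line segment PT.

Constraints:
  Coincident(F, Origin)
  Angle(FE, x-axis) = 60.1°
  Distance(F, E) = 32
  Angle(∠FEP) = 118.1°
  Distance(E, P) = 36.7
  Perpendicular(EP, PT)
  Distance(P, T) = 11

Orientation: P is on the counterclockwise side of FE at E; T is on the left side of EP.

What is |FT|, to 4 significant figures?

54.56

∠FEP = 118.1°, so EP runs at 60.1° + (180° − 118.1°) = 122.0° from the x-axis; with |EP| = 36.7, P = E + 36.7·(cos 122.0°, sin 122.0°) = (-3.496, 58.86). EP is perpendicular to PT; with |PT| = 11.0 on the left of EP, T = P + 11.0·(-0.8480, -0.5299) = (-12.82, 53.03). Then |FT| = |T − F| = 54.56.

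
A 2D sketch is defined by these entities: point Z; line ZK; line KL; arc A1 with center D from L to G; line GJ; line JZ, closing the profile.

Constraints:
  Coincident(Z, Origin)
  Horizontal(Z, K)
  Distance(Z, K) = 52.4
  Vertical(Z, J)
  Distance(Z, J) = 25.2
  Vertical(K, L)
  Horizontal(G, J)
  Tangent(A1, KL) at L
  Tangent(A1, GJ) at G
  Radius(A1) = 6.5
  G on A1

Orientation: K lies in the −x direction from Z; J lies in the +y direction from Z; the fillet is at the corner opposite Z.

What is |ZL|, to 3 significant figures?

55.6

Z is at the origin; ZK is horizontal with |ZK| = 52.4 and K on the −x side, so K = (-52.4, 0.00). Z and J share the same x with |ZJ| = 25.2 and J on the +y side, so J = (0.00, 25.2). The virtual corner opposite Z is at (-52.4, 25.2). The tangent condition forces DL to be normal to KL and A1 meets GJ tangentially, so DG is at right angles to GJ, with radius 6.5, so the center D sits 6.5 in from both sides at D = (-45.9, 18.7). That places the tangent points at L = (-52.4, 18.7) on KL and G = (-45.9, 25.2) on GJ. Then |ZL| = |L − Z| = 55.6.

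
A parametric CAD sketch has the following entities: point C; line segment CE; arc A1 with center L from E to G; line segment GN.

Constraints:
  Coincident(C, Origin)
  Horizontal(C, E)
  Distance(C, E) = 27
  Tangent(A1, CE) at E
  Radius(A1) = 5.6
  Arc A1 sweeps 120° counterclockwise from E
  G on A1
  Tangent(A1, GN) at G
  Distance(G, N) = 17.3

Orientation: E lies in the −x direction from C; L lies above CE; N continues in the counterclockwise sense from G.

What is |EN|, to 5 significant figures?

23.689

C is at the origin; CE is horizontal with |CE| = 27.0 and E on the −x side, so E = (-27.000, 0.0000). A1 meets CE tangentially, so LE is at right angles to CE, so L = E + (0, 5.6) = (-27.000, 5.6000). On A1, E sits at bearing -90° from L; a 120° counterclockwise sweep puts G at bearing 30°, so G = L + 5.6·(cos 30°, sin 30°) = (-22.150, 8.4000). A1 meets GN tangentially, so LG is at right angles to GN, so GN runs along (−sin 30°, cos 30°); with |GN| = 17.3, N = (-30.800, 23.382). Then |EN| = |N − E| = 23.689.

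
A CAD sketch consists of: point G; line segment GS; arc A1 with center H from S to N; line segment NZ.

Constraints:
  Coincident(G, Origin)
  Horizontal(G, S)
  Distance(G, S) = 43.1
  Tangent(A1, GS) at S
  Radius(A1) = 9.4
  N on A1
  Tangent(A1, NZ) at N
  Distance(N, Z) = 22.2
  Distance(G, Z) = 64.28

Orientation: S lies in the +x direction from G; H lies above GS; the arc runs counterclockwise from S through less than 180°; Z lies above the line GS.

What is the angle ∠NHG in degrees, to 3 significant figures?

154°

Checks: |HN| = 9.400 ✓; ∠(HN, NZ) = 90.00° ✓; |NZ| = 22.20 ✓; |GZ| = 64.28 ✓.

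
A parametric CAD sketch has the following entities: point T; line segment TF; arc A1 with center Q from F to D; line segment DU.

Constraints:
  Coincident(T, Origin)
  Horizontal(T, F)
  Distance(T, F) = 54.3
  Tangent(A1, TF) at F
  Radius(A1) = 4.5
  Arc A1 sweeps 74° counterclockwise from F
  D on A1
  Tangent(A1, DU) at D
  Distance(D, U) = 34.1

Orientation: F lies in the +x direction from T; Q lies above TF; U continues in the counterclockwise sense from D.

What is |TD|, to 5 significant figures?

58.716

T is at the origin; TF is horizontal with |TF| = 54.3 and F on the +x side, so F = (54.300, 0.0000). Tangency of A1 to TF means the radius QF is perpendicular to TF, so Q = F + (0, 4.5) = (54.300, 4.5000). On A1, F sits at bearing -90° from Q; a 74° counterclockwise sweep puts D at bearing -16°, so D = Q + 4.5·(cos -16°, sin -16°) = (58.626, 3.2596). Then |TD| = |D − T| = 58.716.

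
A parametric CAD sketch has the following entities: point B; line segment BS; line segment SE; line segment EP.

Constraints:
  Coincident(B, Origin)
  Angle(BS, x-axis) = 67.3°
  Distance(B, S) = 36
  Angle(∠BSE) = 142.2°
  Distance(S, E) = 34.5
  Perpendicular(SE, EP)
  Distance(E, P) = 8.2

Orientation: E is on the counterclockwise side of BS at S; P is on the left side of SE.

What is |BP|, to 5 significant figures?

64.454

∠BSE = 142.2°, so SE runs at 67.3° + (180° − 142.2°) = 105.10° from the x-axis; with |SE| = 34.5, E = S + 34.5·(cos 105.10°, sin 105.10°) = (4.9052, 66.520). SE is perpendicular to EP; with |EP| = 8.2 on the left of SE, P = E + 8.2·(-0.96547, -0.26050) = (-3.0117, 64.384). Then |BP| = |P − B| = 64.454.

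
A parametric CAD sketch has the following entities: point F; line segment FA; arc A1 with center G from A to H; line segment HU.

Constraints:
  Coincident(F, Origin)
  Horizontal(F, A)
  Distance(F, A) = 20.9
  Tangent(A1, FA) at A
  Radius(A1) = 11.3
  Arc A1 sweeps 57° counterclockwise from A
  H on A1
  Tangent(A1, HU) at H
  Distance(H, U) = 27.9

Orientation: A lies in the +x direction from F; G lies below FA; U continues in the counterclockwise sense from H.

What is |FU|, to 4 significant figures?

28.79

On A1, A sits at bearing 90° from G; a 57° counterclockwise sweep puts H at bearing 147°, so H = G + 11.3·(cos 147°, sin 147°) = (11.42, -5.146). The tangent condition forces GH to be normal to HU, so HU runs along (−sin 147°, cos 147°); with |HU| = 27.9, U = (-3.772, -28.54). Then |FU| = |U − F| = 28.79.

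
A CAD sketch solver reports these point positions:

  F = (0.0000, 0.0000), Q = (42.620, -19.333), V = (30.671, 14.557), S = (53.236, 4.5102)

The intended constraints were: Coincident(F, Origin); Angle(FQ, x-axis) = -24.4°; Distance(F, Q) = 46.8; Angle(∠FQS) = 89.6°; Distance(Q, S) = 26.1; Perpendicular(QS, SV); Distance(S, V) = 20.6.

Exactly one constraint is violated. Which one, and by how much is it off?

Distance(S, V) = 20.6 — off by 4.10.

F = (0.00, 0.00) ✓; FQ at -24.40° ✓; |FQ| = 46.80 ✓; ∠FQS = 89.60° ✓; |QS| = 26.10 ✓; ∠(QS, SV) = 90.00° ✓; |SV| = 24.70 ✗.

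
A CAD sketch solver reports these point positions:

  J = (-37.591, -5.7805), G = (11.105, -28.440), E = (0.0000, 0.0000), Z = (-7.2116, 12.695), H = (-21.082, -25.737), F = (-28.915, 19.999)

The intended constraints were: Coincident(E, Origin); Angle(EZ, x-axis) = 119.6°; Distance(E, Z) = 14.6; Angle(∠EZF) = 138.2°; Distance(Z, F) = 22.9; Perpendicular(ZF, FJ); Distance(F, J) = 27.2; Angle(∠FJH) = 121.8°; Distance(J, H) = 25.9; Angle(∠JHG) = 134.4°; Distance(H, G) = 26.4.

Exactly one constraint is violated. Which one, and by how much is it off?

Distance(H, G) = 26.4 — off by 5.90.

E = (0.00, 0.00) ✓; EZ at 119.6° ✓; |EZ| = 14.60 ✓; ∠EZF = 138.2° ✓; |ZF| = 22.90 ✓; ∠(ZF, FJ) = 90.00° ✓; |FJ| = 27.20 ✓; ∠FJH = 121.8° ✓; |JH| = 25.90 ✓; ∠JHG = 134.4° ✓; |HG| = 32.30 ✗.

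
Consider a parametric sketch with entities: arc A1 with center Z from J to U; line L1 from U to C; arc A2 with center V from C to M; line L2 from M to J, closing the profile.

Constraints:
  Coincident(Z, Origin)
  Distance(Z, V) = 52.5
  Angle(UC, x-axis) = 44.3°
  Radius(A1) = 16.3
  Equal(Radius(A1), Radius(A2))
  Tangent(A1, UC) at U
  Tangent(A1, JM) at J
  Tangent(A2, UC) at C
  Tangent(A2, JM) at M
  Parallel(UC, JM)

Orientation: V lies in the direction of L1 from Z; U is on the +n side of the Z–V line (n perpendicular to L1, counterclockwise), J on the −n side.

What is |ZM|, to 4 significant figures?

54.97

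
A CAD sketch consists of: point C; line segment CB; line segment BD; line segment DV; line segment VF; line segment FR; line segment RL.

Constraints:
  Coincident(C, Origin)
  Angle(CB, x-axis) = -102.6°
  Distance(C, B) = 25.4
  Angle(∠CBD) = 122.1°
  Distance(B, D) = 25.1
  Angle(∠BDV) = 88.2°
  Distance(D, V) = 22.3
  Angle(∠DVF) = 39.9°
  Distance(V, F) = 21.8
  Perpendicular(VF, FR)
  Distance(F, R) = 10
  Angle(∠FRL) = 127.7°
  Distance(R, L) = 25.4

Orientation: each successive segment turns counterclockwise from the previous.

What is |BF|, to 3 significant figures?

12.1

C is at the origin; CB runs at -102.6° with length 25.4, so B = (-5.54, -24.8). ∠CBD = 122.1° gives BD at -44.7° from the x-axis; with |BD| = 25.1, D = (12.3, -42.4). ∠BDV = 88.2° gives DV at 47.1° from the x-axis; with |DV| = 22.3, V = (27.5, -26.1). ∠DVF = 39.9° gives VF at -173° from the x-axis; with |VF| = 21.8, F = (5.85, -28.8). Then |BF| = |F − B| = 12.1.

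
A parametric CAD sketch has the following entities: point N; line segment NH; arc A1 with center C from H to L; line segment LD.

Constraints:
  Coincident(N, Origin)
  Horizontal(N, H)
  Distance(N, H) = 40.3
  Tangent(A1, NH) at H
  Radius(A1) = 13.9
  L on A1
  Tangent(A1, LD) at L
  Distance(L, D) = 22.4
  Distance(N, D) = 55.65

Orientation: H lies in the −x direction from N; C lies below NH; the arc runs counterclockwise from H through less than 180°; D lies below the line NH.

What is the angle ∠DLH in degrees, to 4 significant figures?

117.1°

N is at the origin; NH is horizontal with |NH| = 40.3 and H on the −x side, so H = (-40.30, 0.000). The tangent condition forces CH to be normal to NH, so C = H + (0, -13.9) = (-40.30, -13.90). Since CL ⟂ LD (tangency), |CD| = √(13.9² + 22.4²) = 26.36 regardless of where L sits on A1. So D lies on both circle(N, 55.65) and circle(C, 26.36); the below-NH intersection is D = (-38.48, -40.20). L is the foot of the tangent from D: L = (-51.58, -22.03).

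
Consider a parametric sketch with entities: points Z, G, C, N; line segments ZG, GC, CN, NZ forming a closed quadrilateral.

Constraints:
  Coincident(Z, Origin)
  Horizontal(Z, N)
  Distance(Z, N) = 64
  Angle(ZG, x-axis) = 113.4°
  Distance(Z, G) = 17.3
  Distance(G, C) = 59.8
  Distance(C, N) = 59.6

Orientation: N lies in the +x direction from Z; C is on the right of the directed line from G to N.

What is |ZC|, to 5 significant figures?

42.509

Z is at the origin; Z and N share the same y with |ZN| = 64.0 and N in +x, so N = (64.0, 0). ZG runs at 113.4° with |ZG| = 17.3, so G = (-6.8707, 15.877). C is determined by |GC| = 59.8 and |CN| = 59.6 together: it lies at the intersection of circle(G, 59.8) and circle(N, 59.6). With |GN| = 72.627, the foot of the radical line on GN is 36.478 from G and the perpendicular offset is √(59.8² − 36.478²) = 47.386. Taking the right-of-GN solution: C = (18.366, -38.337).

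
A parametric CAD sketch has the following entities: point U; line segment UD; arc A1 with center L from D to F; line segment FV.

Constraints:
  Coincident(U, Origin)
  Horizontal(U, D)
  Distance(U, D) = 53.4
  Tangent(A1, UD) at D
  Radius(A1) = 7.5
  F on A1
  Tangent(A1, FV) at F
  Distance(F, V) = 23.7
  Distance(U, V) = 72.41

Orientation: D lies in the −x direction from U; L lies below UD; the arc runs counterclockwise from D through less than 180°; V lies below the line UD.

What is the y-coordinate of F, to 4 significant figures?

-5.650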